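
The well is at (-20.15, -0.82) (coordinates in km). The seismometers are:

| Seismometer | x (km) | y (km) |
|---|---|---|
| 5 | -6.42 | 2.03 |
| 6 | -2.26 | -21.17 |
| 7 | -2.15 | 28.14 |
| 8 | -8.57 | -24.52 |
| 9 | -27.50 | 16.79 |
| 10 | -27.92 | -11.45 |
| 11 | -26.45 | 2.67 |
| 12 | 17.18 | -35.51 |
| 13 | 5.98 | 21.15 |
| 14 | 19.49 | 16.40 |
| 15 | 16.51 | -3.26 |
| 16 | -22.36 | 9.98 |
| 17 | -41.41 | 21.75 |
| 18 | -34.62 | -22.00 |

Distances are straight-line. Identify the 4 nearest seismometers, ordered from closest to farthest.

11, 16, 10, 5

Distances from (-20.15, -0.82):
5: √((13.73)² + (2.85)²) = √(188.5129 + 8.1225) = 14.02 km
6: √((17.89)² + (-20.35)²) = √(320.0521 + 414.1225) = 27.10 km
7: √((18.00)² + (28.96)²) = √(324.0000 + 838.6816) = 34.10 km
8: √((11.58)² + (-23.70)²) = √(134.0964 + 561.6900) = 26.38 km
9: √((-7.35)² + (17.61)²) = √(54.0225 + 310.1121) = 19.08 km
10: √((-7.77)² + (-10.63)²) = √(60.3729 + 112.9969) = 13.17 km
11: √((-6.30)² + (3.49)²) = √(39.6900 + 12.1801) = 7.20 km
12: √((37.33)² + (-34.69)²) = √(1393.5289 + 1203.3961) = 50.96 km
13: √((26.13)² + (21.97)²) = √(682.7769 + 482.6809) = 34.14 km
14: √((39.64)² + (17.22)²) = √(1571.3296 + 296.5284) = 43.22 km
15: √((36.66)² + (-2.44)²) = √(1343.9556 + 5.9536) = 36.74 km
16: √((-2.21)² + (10.80)²) = √(4.8841 + 116.6400) = 11.02 km
17: √((-21.26)² + (22.57)²) = √(451.9876 + 509.4049) = 31.01 km
18: √((-14.47)² + (-21.18)²) = √(209.3809 + 448.5924) = 25.65 km
Sorted: 11 (7.20 km) < 16 (11.02 km) < 10 (13.17 km) < 5 (14.02 km) < 9 (19.08 km) < 18 (25.65 km) < …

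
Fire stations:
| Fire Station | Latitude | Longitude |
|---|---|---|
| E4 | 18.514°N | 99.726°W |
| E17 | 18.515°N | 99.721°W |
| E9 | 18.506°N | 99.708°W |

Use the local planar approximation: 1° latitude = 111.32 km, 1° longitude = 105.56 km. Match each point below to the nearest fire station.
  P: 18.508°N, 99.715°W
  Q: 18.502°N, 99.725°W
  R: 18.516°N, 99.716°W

P→E9; Q→E4; R→E17

P at 18.508°N, 99.715°W:
  E4: 1.3396 km
  E17: 1.0042 km
  E9: 0.7717 km
  → nearest: E9 (0.7717 km)
Q at 18.502°N, 99.725°W:
  E4: 1.3400 km
  E17: 1.5075 km
  E9: 1.8489 km
  → nearest: E4 (1.3400 km)
R at 18.516°N, 99.716°W:
  E4: 1.0788 km
  E17: 0.5394 km
  E9: 1.3973 km
  → nearest: E17 (0.5394 km)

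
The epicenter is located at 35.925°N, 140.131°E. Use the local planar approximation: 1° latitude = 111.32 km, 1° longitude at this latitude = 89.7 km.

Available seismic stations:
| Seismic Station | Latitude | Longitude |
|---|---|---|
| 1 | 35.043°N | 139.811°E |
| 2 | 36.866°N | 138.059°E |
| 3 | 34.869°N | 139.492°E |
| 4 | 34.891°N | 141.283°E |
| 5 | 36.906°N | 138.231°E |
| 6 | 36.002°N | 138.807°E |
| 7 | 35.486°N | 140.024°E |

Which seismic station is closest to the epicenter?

Distances from 35.925°N, 140.131°E:
1: √((-0.882·111.32)² + (-0.320·89.7)²) = √(9640.14498 + 823.91962) = 102.294 km
2: √((0.941·111.32)² + (-2.072·89.7)²) = √(10973.00664 + 34543.34485) = 213.346 km
3: √((-1.056·111.32)² + (-0.639·89.7)²) = √(13818.92411 + 3285.38751) = 130.783 km
4: √((-1.034·111.32)² + (1.152·89.7)²) = √(13249.13340 + 10677.99822) = 154.684 km
5: √((0.981·111.32)² + (-1.900·89.7)²) = √(11925.71455 + 29046.38490) = 202.416 km
6: √((0.077·111.32)² + (-1.324·89.7)²) = √(73.47301 + 14104.60266) = 119.072 km
7: √((-0.439·111.32)² + (-0.107·89.7)²) = √(2388.22608 + 92.11968) = 49.803 km
Minimum: 7 at 49.803 km.

7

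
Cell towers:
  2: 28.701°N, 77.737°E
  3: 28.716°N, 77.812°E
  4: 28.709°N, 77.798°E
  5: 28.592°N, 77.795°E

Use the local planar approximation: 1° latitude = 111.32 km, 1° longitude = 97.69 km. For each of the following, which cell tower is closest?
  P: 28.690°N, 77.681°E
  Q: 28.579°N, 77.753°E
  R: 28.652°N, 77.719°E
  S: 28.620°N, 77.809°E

P at 28.690°N, 77.681°E:
  2: 5.606 km
  3: 13.121 km
  4: 11.624 km
  5: 15.590 km
  → nearest: 2 (5.606 km)
Q at 28.579°N, 77.753°E:
  2: 13.671 km
  3: 16.304 km
  4: 15.125 km
  5: 4.351 km
  → nearest: 5 (4.351 km)
R at 28.652°N, 77.719°E:
  2: 5.731 km
  3: 11.545 km
  4: 9.991 km
  5: 9.987 km
  → nearest: 2 (5.731 km)
S at 28.620°N, 77.809°E:
  2: 11.436 km
  3: 10.691 km
  4: 9.966 km
  5: 3.404 km
  → nearest: 5 (3.404 km)

P→2; Q→5; R→2; S→5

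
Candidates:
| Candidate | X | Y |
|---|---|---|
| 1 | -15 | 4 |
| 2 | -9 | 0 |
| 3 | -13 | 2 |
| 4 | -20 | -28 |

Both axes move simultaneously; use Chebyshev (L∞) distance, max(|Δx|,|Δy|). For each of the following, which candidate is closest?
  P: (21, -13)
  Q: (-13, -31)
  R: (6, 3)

P→2; Q→4; R→2

P at (21, -13):
  1: 36
  2: 30
  3: 34
  4: 41
  → nearest: 2 (30)
Q at (-13, -31):
  1: 35
  2: 31
  3: 33
  4: 7
  → nearest: 4 (7)
R at (6, 3):
  1: 21
  2: 15
  3: 19
  4: 31
  → nearest: 2 (15)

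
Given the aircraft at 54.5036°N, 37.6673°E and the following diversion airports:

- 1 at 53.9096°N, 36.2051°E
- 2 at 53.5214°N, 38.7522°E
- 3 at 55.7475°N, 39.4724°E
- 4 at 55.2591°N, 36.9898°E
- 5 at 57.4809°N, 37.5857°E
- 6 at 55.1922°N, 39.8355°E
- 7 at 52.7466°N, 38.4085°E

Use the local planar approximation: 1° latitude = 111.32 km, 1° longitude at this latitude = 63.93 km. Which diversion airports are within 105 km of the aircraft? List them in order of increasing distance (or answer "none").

4

Distances from 54.5036°N, 37.6673°E:
1: √((-0.5940·111.32)² + (-1.4622·63.93)²) = √(4372.393956 + 8738.219867) = 114.5016 km
2: √((-0.9822·111.32)² + (1.0849·63.93)²) = √(11954.908457 + 4810.484585) = 129.4812 km
3: √((1.2439·111.32)² + (1.8051·63.93)²) = √(19174.203440 + 13317.169924) = 180.2536 km
4: √((0.7555·111.32)² + (-0.6775·63.93)²) = √(7073.190137 + 1875.979153) = 94.6000 km
5: √((2.9773·111.32)² + (-0.0816·63.93)²) = √(109847.857352 + 27.213834) = 331.4741 km
6: √((0.6886·111.32)² + (2.1682·63.93)²) = √(5875.981666 + 19213.570977) = 158.3968 km
7: √((-1.7570·111.32)² + (0.7412·63.93)²) = √(38255.150804 + 2245.330264) = 201.2473 km
Threshold 105 km: 4 (94.6000 km) is within range.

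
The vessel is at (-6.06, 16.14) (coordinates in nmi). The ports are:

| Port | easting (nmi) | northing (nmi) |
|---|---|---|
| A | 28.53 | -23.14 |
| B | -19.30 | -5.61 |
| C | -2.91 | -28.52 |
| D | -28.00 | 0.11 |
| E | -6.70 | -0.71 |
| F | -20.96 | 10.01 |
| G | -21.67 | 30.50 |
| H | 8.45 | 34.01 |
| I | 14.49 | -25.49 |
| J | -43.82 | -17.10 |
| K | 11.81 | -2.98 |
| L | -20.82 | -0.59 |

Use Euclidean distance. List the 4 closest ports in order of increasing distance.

F, E, G, L

Distances from (-6.06, 16.14):
A: 52.34 nmi
B: 25.46 nmi
C: 44.77 nmi
D: 27.17 nmi
E: 16.86 nmi
F: 16.11 nmi
G: 21.21 nmi
H: 23.02 nmi
I: 46.43 nmi
J: 50.31 nmi
K: 26.17 nmi
L: 22.31 nmi
Sorted: F (16.11 nmi) < E (16.86 nmi) < G (21.21 nmi) < L (22.31 nmi) < H (23.02 nmi) < B (25.46 nmi) < …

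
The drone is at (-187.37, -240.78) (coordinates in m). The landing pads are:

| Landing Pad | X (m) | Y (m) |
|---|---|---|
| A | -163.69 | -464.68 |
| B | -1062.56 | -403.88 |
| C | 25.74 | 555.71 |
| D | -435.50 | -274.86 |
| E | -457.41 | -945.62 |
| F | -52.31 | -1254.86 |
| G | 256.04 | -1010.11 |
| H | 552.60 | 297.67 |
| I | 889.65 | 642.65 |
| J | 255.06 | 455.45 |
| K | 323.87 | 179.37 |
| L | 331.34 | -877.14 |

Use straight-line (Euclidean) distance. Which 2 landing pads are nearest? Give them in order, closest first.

A, D

Distances from (-187.37, -240.78):
A: 225.15 m
B: 890.26 m
C: 824.51 m
D: 250.46 m
E: 754.80 m
F: 1023.03 m
G: 887.96 m
H: 915.14 m
I: 1392.99 m
J: 824.91 m
K: 661.73 m
L: 820.98 m
Sorted: A (225.15 m) < D (250.46 m) < K (661.73 m) < E (754.80 m) < …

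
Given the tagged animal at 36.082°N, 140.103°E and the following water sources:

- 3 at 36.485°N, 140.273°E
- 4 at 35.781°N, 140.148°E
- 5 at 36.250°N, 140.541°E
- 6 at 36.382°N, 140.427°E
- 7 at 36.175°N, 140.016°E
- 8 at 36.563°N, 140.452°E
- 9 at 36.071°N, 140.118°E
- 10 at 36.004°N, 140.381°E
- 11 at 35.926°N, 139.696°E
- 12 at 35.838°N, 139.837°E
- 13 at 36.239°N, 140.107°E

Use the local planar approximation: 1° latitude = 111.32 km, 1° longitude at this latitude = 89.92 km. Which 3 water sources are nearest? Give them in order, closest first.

9, 7, 13

Distances from 36.082°N, 140.103°E:
3: 47.395 km
4: 33.751 km
5: 43.600 km
6: 44.318 km
7: 12.976 km
8: 62.064 km
9: 1.822 km
10: 26.463 km
11: 40.509 km
12: 36.192 km
13: 17.481 km
Sorted: 9 (1.822 km) < 7 (12.976 km) < 13 (17.481 km) < 10 (26.463 km) < 4 (33.751 km) < …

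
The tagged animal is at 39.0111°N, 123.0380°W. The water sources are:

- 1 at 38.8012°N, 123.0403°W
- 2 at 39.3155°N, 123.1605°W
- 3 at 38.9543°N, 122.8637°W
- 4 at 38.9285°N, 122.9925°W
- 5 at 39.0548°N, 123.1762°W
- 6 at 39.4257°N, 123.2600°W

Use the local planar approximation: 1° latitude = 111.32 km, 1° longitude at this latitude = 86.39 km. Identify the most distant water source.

6

Distances from 39.0111°N, 123.0380°W:
1: √((-0.2099·111.32)² + (-0.0023·86.39)²) = √(545.973134 + 0.039480) = 23.3669 km
2: √((0.3044·111.32)² + (-0.1225·86.39)²) = √(1148.247984 + 111.995127) = 35.4999 km
3: √((-0.0568·111.32)² + (0.1743·86.39)²) = √(39.980025 + 226.736648) = 16.3315 km
4: √((-0.0826·111.32)² + (0.0455·86.39)²) = √(84.548613 + 15.450756) = 10.0000 km
5: √((0.0437·111.32)² + (-0.1382·86.39)²) = √(23.665150 + 142.542061) = 12.8921 km
6: √((0.4146·111.32)² + (-0.2220·86.39)²) = √(2130.124516 + 367.817931) = 49.9794 km
Maximum: 6 at 49.9794 km.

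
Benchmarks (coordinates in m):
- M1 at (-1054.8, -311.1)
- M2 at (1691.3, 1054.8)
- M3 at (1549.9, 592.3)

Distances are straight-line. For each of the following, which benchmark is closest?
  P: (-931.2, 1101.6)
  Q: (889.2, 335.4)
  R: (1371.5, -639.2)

P→M1; Q→M3; R→M3

P at (-931.2, 1101.6):
  M1: √((-123.6)² + (-1412.7)²) = √(15276.960 + 1995721.290) = 1418.1 m
  M2: √((2622.5)² + (-46.8)²) = √(6877506.250 + 2190.240) = 2622.9 m
  M3: √((2481.1)² + (-509.3)²) = √(6155857.210 + 259386.490) = 2532.8 m
  → nearest: M1 (1418.1 m)
Q at (889.2, 335.4):
  M1: √((-1944.0)² + (-646.5)²) = √(3779136.000 + 417962.250) = 2048.7 m
  M2: √((802.1)² + (719.4)²) = √(643364.410 + 517536.360) = 1077.5 m
  M3: √((660.7)² + (256.9)²) = √(436524.490 + 65997.610) = 708.9 m
  → nearest: M3 (708.9 m)
R at (1371.5, -639.2):
  M1: √((-2426.3)² + (328.1)²) = √(5886931.690 + 107649.610) = 2448.4 m
  M2: √((319.8)² + (1694.0)²) = √(102272.040 + 2869636.000) = 1723.9 m
  M3: √((178.4)² + (1231.5)²) = √(31826.560 + 1516592.250) = 1244.4 m
  → nearest: M3 (1244.4 m)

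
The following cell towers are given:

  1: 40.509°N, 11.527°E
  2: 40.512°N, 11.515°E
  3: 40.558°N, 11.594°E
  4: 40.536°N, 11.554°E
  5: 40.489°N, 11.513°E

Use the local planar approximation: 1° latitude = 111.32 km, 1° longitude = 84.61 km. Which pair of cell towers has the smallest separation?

1 and 2

Pairwise distances:
1–2: √((0.003·111.32)² + (-0.012·84.61)²) = √(0.11153 + 1.03087) = 1.069 km
1–3: √((0.049·111.32)² + (0.067·84.61)²) = √(29.75353 + 32.13609) = 7.867 km
1–4: √((0.027·111.32)² + (0.027·84.61)²) = √(9.03387 + 5.21880) = 3.775 km
1–5: √((-0.020·111.32)² + (-0.014·84.61)²) = √(4.95686 + 1.40314) = 2.522 km
2–3: √((0.046·111.32)² + (0.079·84.61)²) = √(26.22177 + 44.67840) = 8.420 km
2–4: √((0.024·111.32)² + (0.039·84.61)²) = √(7.13787 + 10.88861) = 4.246 km
2–5: √((-0.023·111.32)² + (-0.002·84.61)²) = √(6.55544 + 0.02864) = 2.566 km
3–4: √((-0.022·111.32)² + (-0.040·84.61)²) = √(5.99780 + 11.45416) = 4.178 km
3–5: √((-0.069·111.32)² + (-0.081·84.61)²) = √(58.99899 + 46.96923) = 10.294 km
4–5: √((-0.047·111.32)² + (-0.041·84.61)²) = √(27.37424 + 12.03403) = 6.278 km
Closest pair: 1–2 at 1.069 km.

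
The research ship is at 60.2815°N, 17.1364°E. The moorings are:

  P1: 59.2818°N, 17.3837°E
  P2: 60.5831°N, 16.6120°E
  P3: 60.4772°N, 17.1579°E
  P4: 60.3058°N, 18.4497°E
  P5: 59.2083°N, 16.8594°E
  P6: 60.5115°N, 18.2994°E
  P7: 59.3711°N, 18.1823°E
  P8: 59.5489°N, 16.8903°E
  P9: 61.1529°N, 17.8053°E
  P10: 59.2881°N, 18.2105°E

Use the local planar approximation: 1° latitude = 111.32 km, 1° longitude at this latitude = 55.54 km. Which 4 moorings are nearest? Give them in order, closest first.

Distances from 60.2815°N, 17.1364°E:
P1: 112.1310 km
P2: 44.4466 km
P3: 21.8180 km
P4: 72.9908 km
P5: 120.4551 km
P6: 69.4824 km
P7: 116.8132 km
P8: 82.6905 km
P9: 103.8749 km
P10: 125.6499 km
Sorted: P3 (21.8180 km) < P2 (44.4466 km) < P6 (69.4824 km) < P4 (72.9908 km) < P8 (82.6905 km) < P9 (103.8749 km) < …

P3, P2, P6, P4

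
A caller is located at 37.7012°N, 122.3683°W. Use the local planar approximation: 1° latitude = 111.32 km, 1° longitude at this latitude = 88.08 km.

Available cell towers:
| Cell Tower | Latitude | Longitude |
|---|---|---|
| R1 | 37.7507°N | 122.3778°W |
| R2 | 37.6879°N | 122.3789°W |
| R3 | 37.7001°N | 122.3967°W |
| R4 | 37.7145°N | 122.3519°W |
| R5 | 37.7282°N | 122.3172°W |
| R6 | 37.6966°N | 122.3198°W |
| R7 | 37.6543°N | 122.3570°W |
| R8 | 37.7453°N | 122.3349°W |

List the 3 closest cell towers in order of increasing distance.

Distances from 37.7012°N, 122.3683°W:
R1: √((0.0495·111.32)² + (-0.0095·88.08)²) = √(30.363847 + 0.700167) = 5.5735 km
R2: √((-0.0133·111.32)² + (-0.0106·88.08)²) = √(2.192046 + 0.871699) = 1.7504 km
R3: √((-0.0011·111.32)² + (-0.0284·88.08)²) = √(0.014994 + 6.257362) = 2.5045 km
R4: √((0.0133·111.32)² + (0.0164·88.08)²) = √(2.192046 + 2.086615) = 2.0685 km
R5: √((0.0270·111.32)² + (0.0511·88.08)²) = √(9.033872 + 20.257993) = 5.4122 km
R6: √((-0.0046·111.32)² + (0.0485·88.08)²) = √(0.262218 + 18.248959) = 4.3025 km
R7: √((-0.0469·111.32)² + (0.0113·88.08)²) = √(27.257880 + 0.990630) = 5.3149 km
R8: √((0.0441·111.32)² + (0.0334·88.08)²) = √(24.100362 + 8.654611) = 5.7232 km
Sorted: R2 (1.7504 km) < R4 (2.0685 km) < R3 (2.5045 km) < R6 (4.3025 km) < R7 (5.3149 km) < …

R2, R4, R3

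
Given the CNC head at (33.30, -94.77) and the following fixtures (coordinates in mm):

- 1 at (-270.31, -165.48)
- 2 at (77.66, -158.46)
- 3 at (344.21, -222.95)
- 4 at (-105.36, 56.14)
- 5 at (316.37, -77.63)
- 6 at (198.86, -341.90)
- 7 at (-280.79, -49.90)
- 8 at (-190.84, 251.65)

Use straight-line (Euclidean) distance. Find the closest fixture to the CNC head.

Distances from (33.30, -94.77):
1: √((-303.61)² + (-70.71)²) = √(92179.0321 + 4999.9041) = 311.74 mm
2: √((44.36)² + (-63.69)²) = √(1967.8096 + 4056.4161) = 77.62 mm
3: √((310.91)² + (-128.18)²) = √(96665.0281 + 16430.1124) = 336.30 mm
4: √((-138.66)² + (150.91)²) = √(19226.5956 + 22773.8281) = 204.94 mm
5: √((283.07)² + (17.14)²) = √(80128.6249 + 293.7796) = 283.59 mm
6: √((165.56)² + (-247.13)²) = √(27410.1136 + 61073.2369) = 297.46 mm
7: √((-314.09)² + (44.87)²) = √(98652.5281 + 2013.3169) = 317.28 mm
8: √((-224.14)² + (346.42)²) = √(50238.7396 + 120006.8164) = 412.61 mm
Minimum: 2 at 77.62 mm.

2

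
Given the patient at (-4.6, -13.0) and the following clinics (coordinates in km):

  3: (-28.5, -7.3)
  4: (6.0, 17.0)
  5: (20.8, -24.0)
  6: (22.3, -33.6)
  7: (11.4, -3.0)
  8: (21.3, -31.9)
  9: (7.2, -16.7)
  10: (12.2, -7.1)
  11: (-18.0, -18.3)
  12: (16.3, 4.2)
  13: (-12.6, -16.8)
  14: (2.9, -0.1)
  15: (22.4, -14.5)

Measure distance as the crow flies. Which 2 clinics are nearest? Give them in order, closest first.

13, 9

Distances from (-4.6, -13.0):
3: √((-23.9)² + (5.7)²) = √(571.210 + 32.490) = 24.6 km
4: √((10.6)² + (30.0)²) = √(112.360 + 900.000) = 31.8 km
5: √((25.4)² + (-11.0)²) = √(645.160 + 121.000) = 27.7 km
6: √((26.9)² + (-20.6)²) = √(723.610 + 424.360) = 33.9 km
7: √((16.0)² + (10.0)²) = √(256.000 + 100.000) = 18.9 km
8: √((25.9)² + (-18.9)²) = √(670.810 + 357.210) = 32.1 km
9: √((11.8)² + (-3.7)²) = √(139.240 + 13.690) = 12.4 km
10: √((16.8)² + (5.9)²) = √(282.240 + 34.810) = 17.8 km
11: √((-13.4)² + (-5.3)²) = √(179.560 + 28.090) = 14.4 km
12: √((20.9)² + (17.2)²) = √(436.810 + 295.840) = 27.1 km
13: √((-8.0)² + (-3.8)²) = √(64.000 + 14.440) = 8.9 km
14: √((7.5)² + (12.9)²) = √(56.250 + 166.410) = 14.9 km
15: √((27.0)² + (-1.5)²) = √(729.000 + 2.250) = 27.0 km
Sorted: 13 (8.9 km) < 9 (12.4 km) < 11 (14.4 km) < 14 (14.9 km) < …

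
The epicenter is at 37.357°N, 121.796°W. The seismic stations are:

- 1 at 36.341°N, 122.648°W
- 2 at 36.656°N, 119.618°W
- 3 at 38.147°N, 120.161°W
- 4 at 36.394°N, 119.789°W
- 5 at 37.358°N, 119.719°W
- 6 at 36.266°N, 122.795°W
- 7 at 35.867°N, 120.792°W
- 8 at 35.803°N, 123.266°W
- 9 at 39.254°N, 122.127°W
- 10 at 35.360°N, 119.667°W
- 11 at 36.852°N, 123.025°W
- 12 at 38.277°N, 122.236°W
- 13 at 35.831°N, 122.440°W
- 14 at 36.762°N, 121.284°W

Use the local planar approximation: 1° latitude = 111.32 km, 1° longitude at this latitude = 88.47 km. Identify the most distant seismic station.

10

Distances from 37.357°N, 121.796°W:
1: √((-1.016·111.32)² + (-0.852·88.47)²) = √(12791.86335 + 5681.60771) = 135.917 km
2: √((-0.701·111.32)² + (2.178·88.47)²) = √(6089.51117 + 37128.53432) = 207.890 km
3: √((0.790·111.32)² + (1.635·88.47)²) = √(7733.93607 + 20923.17409) = 169.284 km
4: √((-0.963·111.32)² + (2.007·88.47)²) = √(11492.08871 + 31527.30147) = 207.411 km
5: √((0.001·111.32)² + (2.077·88.47)²) = √(0.01239 + 33764.86733) = 183.752 km
6: √((-1.091·111.32)² + (-0.999·88.47)²) = √(14750.13165 + 7811.29485) = 150.205 km
7: √((-1.490·111.32)² + (1.004·88.47)²) = √(27511.79534 + 7889.68166) = 188.153 km
8: √((-1.554·111.32)² + (-1.470·88.47)²) = √(29925.98296 + 16913.23659) = 216.424 km
9: √((1.897·111.32)² + (-0.331·88.47)²) = √(44594.47517 + 857.52747) = 213.195 km
10: √((-1.997·111.32)² + (2.129·88.47)²) = √(49419.97542 + 35476.71323) = 291.370 km
11: √((-0.505·111.32)² + (-1.229·88.47)²) = √(3160.30612 + 11822.13244) = 122.403 km
12: √((0.920·111.32)² + (-0.440·88.47)²) = √(10488.70933 + 1515.29576) = 109.563 km
13: √((-1.526·111.32)² + (-0.644·88.47)²) = √(28857.28460 + 3246.11416) = 179.174 km
14: √((-0.595·111.32)² + (0.512·88.47)²) = √(4387.12821 + 2051.78560) = 80.243 km
Maximum: 10 at 291.370 km.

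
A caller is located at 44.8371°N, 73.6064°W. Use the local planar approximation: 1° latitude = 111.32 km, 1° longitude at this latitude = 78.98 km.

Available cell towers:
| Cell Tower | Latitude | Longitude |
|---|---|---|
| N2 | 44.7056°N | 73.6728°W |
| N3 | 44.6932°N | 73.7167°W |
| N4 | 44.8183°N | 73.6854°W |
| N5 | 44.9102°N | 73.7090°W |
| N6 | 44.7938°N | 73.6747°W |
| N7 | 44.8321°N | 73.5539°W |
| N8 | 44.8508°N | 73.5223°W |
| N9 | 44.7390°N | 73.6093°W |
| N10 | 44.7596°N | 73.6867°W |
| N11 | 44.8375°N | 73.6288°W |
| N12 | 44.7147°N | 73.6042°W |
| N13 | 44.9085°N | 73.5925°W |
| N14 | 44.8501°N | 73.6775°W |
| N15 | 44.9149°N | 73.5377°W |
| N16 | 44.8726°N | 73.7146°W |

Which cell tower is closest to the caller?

N11

Distances from 44.8371°N, 73.6064°W:
N2: √((-0.1315·111.32)² + (-0.0664·78.98)²) = √(214.288024 + 27.502389) = 15.5496 km
N3: √((-0.1439·111.32)² + (-0.1103·78.98)²) = √(256.606695 + 75.890128) = 18.2345 km
N4: √((-0.0188·111.32)² + (-0.0790·78.98)²) = √(4.379879 + 38.930362) = 6.5811 km
N5: √((0.0731·111.32)² + (-0.1026·78.98)²) = √(66.218776 + 65.664249) = 11.4840 km
N6: √((-0.0433·111.32)² + (-0.0683·78.98)²) = √(23.233904 + 29.098839) = 7.2341 km
N7: √((-0.0050·111.32)² + (0.0525·78.98)²) = √(0.309804 + 17.193048) = 4.1836 km
N8: √((0.0137·111.32)² + (0.0841·78.98)²) = √(2.325881 + 44.119060) = 6.8151 km
N9: √((-0.0981·111.32)² + (-0.0029·78.98)²) = √(119.257146 + 0.052460) = 10.9229 km
N10: √((-0.0775·111.32)² + (-0.0803·78.98)²) = √(74.430305 + 40.222156) = 10.7076 km
N11: √((0.0004·111.32)² + (-0.0224·78.98)²) = √(0.001983 + 3.129899) = 1.7697 km
N12: √((-0.1224·111.32)² + (0.0022·78.98)²) = √(185.656103 + 0.030191) = 13.6267 km
N13: √((0.0714·111.32)² + (0.0139·78.98)²) = √(63.174646 + 1.205213) = 8.0237 km
N14: √((0.0130·111.32)² + (-0.0711·78.98)²) = √(2.094272 + 31.533593) = 5.7990 km
N15: √((0.0778·111.32)² + (0.0687·78.98)²) = √(75.007655 + 29.440673) = 10.2200 km
N16: √((0.0355·111.32)² + (-0.1082·78.98)²) = √(15.617197 + 73.027895) = 9.4152 km
Minimum: N11 at 1.7697 km.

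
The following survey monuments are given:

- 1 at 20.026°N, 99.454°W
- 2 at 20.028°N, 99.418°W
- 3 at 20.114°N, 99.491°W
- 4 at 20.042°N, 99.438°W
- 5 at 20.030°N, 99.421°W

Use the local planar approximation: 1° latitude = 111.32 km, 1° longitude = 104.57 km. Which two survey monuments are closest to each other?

2 and 5

Pairwise distances:
1–2: 3.771 km
1–3: 10.533 km
1–4: 2.444 km
1–5: 3.479 km
2–3: 12.244 km
2–4: 2.608 km
2–5: 0.385 km
3–4: 9.745 km
3–5: 11.875 km
4–5: 2.224 km
Closest pair: 2–5 at 0.385 km.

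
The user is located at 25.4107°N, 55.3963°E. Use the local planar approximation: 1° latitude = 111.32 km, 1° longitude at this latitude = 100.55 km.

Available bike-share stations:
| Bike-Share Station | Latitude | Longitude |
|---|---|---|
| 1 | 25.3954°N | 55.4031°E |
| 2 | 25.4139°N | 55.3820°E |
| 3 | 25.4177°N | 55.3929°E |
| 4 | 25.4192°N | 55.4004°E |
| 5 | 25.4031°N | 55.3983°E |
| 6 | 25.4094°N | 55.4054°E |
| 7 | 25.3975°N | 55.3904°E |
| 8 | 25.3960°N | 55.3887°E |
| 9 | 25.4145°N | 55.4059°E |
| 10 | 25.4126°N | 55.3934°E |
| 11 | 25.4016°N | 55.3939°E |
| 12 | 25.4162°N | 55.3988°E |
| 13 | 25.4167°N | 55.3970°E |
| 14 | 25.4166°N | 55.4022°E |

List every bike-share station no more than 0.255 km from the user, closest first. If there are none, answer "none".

Distances from 25.4107°N, 55.3963°E:
1: 1.8353 km
2: 1.4813 km
3: 0.8509 km
4: 1.0321 km
5: 0.8696 km
6: 0.9264 km
7: 1.5847 km
8: 1.8060 km
9: 1.0539 km
10: 0.3602 km
11: 1.0414 km
12: 0.6619 km
13: 0.6716 km
14: 0.8850 km
Threshold 0.255 km: none within range.

none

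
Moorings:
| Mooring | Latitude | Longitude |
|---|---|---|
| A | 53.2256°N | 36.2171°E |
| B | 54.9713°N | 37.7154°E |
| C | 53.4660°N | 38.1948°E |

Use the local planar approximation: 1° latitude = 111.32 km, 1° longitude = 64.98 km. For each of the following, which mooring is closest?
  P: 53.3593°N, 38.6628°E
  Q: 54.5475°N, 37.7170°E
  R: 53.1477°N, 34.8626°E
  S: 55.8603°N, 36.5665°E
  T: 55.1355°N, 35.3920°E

P→C; Q→B; R→A; S→B; T→B

P at 53.3593°N, 38.6628°E:
  A: √((-0.1337·111.32)² + (-2.4457·64.98)²) = √(221.518096 + 25256.070497) = 159.6170 km
  B: √((1.6120·111.32)² + (-0.9474·64.98)²) = √(32201.527281 + 3789.886246) = 189.7140 km
  C: √((0.1067·111.32)² + (-0.4680·64.98)²) = √(141.083178 + 924.807025) = 32.6480 km
  → nearest: C (32.6480 km)
Q at 54.5475°N, 37.7170°E:
  A: √((-1.3219·111.32)² + (-1.4999·64.98)²) = √(21654.272640 + 9499.134222) = 176.5033 km
  B: √((0.4238·111.32)² + (-0.0016·64.98)²) = √(2225.708580 + 0.010809) = 47.1775 km
  C: √((-1.0815·111.32)² + (0.4778·64.98)²) = √(14494.373319 + 963.943779) = 124.3315 km
  → nearest: B (47.1775 km)
R at 53.1477°N, 34.8626°E:
  A: √((0.0779·111.32)² + (1.3545·64.98)²) = √(75.200601 + 7746.712397) = 88.4416 km
  B: √((1.8236·111.32)² + (2.8528·64.98)²) = √(41210.279722 + 34363.869863) = 274.9075 km
  C: √((0.3183·111.32)² + (3.3322·64.98)²) = √(1255.508544 + 46883.662843) = 219.4064 km
  → nearest: A (88.4416 km)
S at 55.8603°N, 36.5665°E:
  A: √((-2.6347·111.32)² + (-0.3494·64.98)²) = √(86021.842053 + 515.472161) = 294.1723 km
  B: √((-0.8890·111.32)² + (1.1489·64.98)²) = √(9793.770374 + 5573.446965) = 123.9646 km
  C: √((-2.3943·111.32)² + (1.6283·64.98)²) = √(71040.093829 + 11195.107282) = 286.7668 km
  → nearest: B (123.9646 km)
T at 55.1355°N, 35.3920°E:
  A: √((-1.9099·111.32)² + (0.8251·64.98)²) = √(45203.041015 + 2874.568011) = 219.2661 km
  B: √((-0.1642·111.32)² + (2.3234·64.98)²) = √(334.112482 + 22793.309313) = 152.0770 km
  C: √((-1.6695·111.32)² + (2.8028·64.98)²) = √(34539.754160 + 33169.859478) = 260.2107 km
  → nearest: B (152.0770 km)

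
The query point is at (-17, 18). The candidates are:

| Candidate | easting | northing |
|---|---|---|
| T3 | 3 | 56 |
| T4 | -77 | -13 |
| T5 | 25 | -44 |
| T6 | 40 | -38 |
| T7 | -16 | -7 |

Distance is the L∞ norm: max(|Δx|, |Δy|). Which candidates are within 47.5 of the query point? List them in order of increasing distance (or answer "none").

T7, T3

Distances from (-17, 18):
T3: 38
T4: 60
T5: 62
T6: 57
T7: 25
Threshold 47.5: T7 (25), T3 (38) are within range.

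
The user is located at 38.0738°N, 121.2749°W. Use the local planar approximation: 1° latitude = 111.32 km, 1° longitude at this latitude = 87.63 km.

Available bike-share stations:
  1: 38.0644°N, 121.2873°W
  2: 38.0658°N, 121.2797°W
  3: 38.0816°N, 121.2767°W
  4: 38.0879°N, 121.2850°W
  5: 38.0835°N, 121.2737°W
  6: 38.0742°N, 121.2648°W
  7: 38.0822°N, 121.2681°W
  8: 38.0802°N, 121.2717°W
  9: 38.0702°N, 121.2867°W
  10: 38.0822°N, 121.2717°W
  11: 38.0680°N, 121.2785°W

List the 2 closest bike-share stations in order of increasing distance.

Distances from 38.0738°N, 121.2749°W:
1: 1.5085 km
2: 0.9849 km
3: 0.8825 km
4: 1.8019 km
5: 1.0849 km
6: 0.8862 km
7: 1.1088 km
8: 0.7656 km
9: 1.1090 km
10: 0.9762 km
11: 0.7186 km
Sorted: 11 (0.7186 km) < 8 (0.7656 km) < 3 (0.8825 km) < 6 (0.8862 km) < …

11, 8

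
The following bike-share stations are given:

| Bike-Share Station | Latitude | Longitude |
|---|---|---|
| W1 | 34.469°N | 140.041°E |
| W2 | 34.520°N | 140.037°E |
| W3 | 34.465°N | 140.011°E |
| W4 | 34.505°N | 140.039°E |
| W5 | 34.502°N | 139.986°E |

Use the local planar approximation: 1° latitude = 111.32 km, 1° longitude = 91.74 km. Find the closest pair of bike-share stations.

W2 and W4

Pairwise distances:
W1–W2: √((0.051·111.32)² + (-0.004·91.74)²) = √(32.23196 + 0.13466) = 5.689 km
W1–W3: √((-0.004·111.32)² + (-0.030·91.74)²) = √(0.19827 + 7.57460) = 2.788 km
W1–W4: √((0.036·111.32)² + (-0.002·91.74)²) = √(16.06022 + 0.03366) = 4.012 km
W1–W5: √((0.033·111.32)² + (-0.055·91.74)²) = √(13.49504 + 25.45909) = 6.241 km
W2–W3: √((-0.055·111.32)² + (-0.026·91.74)²) = √(37.48623 + 5.68937) = 6.571 km
W2–W4: √((-0.015·111.32)² + (0.002·91.74)²) = √(2.78823 + 0.03366) = 1.680 km
W2–W5: √((-0.018·111.32)² + (-0.051·91.74)²) = √(4.01505 + 21.89061) = 5.090 km
W3–W4: √((0.040·111.32)² + (0.028·91.74)²) = √(19.82743 + 6.59832) = 5.141 km
W3–W5: √((0.037·111.32)² + (-0.025·91.74)²) = √(16.96484 + 5.26014) = 4.714 km
W4–W5: √((-0.003·111.32)² + (-0.053·91.74)²) = √(0.11153 + 23.64118) = 4.874 km
Closest pair: W2–W4 at 1.680 km.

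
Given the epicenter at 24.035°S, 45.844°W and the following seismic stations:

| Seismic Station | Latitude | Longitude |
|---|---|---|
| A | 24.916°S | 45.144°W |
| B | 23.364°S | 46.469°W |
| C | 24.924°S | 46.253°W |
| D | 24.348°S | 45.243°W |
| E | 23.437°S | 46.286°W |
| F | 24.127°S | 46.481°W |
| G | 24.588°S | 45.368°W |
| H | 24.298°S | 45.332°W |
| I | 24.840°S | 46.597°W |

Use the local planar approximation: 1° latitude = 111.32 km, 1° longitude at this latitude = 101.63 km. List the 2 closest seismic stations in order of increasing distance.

Distances from 24.035°S, 45.844°W:
A: 121.158 km
B: 98.051 km
C: 107.339 km
D: 70.319 km
E: 80.308 km
F: 65.543 km
G: 78.293 km
H: 59.706 km
I: 117.843 km
Sorted: H (59.706 km) < F (65.543 km) < D (70.319 km) < G (78.293 km) < …

H, F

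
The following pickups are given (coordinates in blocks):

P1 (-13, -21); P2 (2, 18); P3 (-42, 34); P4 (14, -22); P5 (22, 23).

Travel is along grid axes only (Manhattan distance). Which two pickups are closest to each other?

P2 and P5

Pairwise distances:
P1–P2: 54 blocks
P1–P3: 84 blocks
P1–P4: 28 blocks
P1–P5: 79 blocks
P2–P3: 60 blocks
P2–P4: 52 blocks
P2–P5: 25 blocks
P3–P4: 112 blocks
P3–P5: 75 blocks
P4–P5: 53 blocks
Closest pair: P2–P5 at 25 blocks.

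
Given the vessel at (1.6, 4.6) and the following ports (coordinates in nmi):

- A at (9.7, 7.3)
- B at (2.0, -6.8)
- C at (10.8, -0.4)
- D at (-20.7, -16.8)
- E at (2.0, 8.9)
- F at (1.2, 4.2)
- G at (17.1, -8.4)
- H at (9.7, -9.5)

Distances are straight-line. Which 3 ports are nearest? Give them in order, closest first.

F, E, A

Distances from (1.6, 4.6):
A: 8.5 nmi
B: 11.4 nmi
C: 10.5 nmi
D: 30.9 nmi
E: 4.3 nmi
F: 0.6 nmi
G: 20.2 nmi
H: 16.3 nmi
Sorted: F (0.6 nmi) < E (4.3 nmi) < A (8.5 nmi) < C (10.5 nmi) < B (11.4 nmi) < …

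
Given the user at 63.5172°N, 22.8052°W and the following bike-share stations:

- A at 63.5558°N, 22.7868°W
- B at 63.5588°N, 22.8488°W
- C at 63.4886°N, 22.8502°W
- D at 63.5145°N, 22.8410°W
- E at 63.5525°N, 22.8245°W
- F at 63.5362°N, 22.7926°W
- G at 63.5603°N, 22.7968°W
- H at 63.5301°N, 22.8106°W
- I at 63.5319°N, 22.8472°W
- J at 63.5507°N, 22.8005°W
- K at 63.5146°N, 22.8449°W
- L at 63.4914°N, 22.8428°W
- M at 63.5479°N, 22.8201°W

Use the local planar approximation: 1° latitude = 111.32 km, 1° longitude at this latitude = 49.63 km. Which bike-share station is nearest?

Distances from 63.5172°N, 22.8052°W:
A: √((0.0386·111.32)² + (0.0184·49.63)²) = √(18.463796 + 0.833920) = 4.3929 km
B: √((0.0416·111.32)² + (-0.0436·49.63)²) = √(21.445346 + 4.682325) = 5.1115 km
C: √((-0.0286·111.32)² + (-0.0450·49.63)²) = √(10.136277 + 4.987852) = 3.8890 km
D: √((-0.0027·111.32)² + (-0.0358·49.63)²) = √(0.090339 + 3.156855) = 1.8020 km
E: √((0.0353·111.32)² + (-0.0193·49.63)²) = √(15.441725 + 0.917494) = 4.0447 km
F: √((0.0190·111.32)² + (0.0126·49.63)²) = √(4.473563 + 0.391048) = 2.2056 km
G: √((0.0431·111.32)² + (0.0084·49.63)²) = √(23.019768 + 0.173799) = 4.8160 km
H: √((0.0129·111.32)² + (-0.0054·49.63)²) = √(2.062176 + 0.071825) = 1.4608 km
I: √((0.0147·111.32)² + (-0.0420·49.63)²) = √(2.677818 + 4.344973) = 2.6501 km
J: √((0.0335·111.32)² + (0.0047·49.63)²) = √(13.907082 + 0.054411) = 3.7365 km
K: √((-0.0026·111.32)² + (-0.0397·49.63)²) = √(0.083771 + 3.882125) = 1.9915 km
L: √((-0.0258·111.32)² + (-0.0376·49.63)²) = √(8.248706 + 3.482284) = 3.4251 km
M: √((0.0307·111.32)² + (-0.0149·49.63)²) = √(11.679470 + 0.546841) = 3.4966 km
Minimum: H at 1.4608 km.

H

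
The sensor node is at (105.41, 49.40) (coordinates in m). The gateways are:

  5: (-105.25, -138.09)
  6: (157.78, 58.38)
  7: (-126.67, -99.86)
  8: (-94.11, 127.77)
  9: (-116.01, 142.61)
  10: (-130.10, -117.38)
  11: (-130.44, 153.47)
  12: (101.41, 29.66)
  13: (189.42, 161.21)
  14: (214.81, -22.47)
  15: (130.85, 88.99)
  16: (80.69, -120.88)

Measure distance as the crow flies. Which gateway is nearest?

Distances from (105.41, 49.40):
5: 282.01 m
6: 53.13 m
7: 275.93 m
8: 214.36 m
9: 240.24 m
10: 288.58 m
11: 257.79 m
12: 20.14 m
13: 139.85 m
14: 130.90 m
15: 47.06 m
16: 172.06 m
Minimum: 12 at 20.14 m.

12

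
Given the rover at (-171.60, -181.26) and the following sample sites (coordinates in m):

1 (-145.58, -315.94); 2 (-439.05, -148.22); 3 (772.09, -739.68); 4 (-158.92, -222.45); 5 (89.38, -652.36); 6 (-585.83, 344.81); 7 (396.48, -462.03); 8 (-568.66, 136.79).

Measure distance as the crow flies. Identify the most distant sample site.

3

Distances from (-171.60, -181.26):
1: 137.17 m
2: 269.48 m
3: 1096.53 m
4: 43.10 m
5: 538.56 m
6: 669.58 m
7: 633.68 m
8: 508.74 m
Maximum: 3 at 1096.53 m.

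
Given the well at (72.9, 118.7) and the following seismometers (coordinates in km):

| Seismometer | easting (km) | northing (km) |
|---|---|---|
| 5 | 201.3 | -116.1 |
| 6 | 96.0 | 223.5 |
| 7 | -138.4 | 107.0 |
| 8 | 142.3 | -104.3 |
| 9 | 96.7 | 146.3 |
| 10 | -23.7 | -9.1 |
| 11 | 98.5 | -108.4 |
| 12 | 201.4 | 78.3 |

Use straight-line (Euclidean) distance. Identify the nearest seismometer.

9

Distances from (72.9, 118.7):
5: 267.6 km
6: 107.3 km
7: 211.6 km
8: 233.5 km
9: 36.4 km
10: 160.2 km
11: 228.5 km
12: 134.7 km
Minimum: 9 at 36.4 km.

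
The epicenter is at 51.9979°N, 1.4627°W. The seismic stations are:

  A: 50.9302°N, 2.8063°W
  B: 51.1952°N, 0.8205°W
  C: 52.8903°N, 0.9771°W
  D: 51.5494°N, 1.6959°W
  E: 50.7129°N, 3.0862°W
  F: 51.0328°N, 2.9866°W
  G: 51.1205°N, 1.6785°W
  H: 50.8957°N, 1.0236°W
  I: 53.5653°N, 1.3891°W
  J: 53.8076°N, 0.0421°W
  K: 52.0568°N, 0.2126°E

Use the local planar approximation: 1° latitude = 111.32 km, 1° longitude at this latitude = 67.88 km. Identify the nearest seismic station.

Distances from 51.9979°N, 1.4627°W:
A: 149.8163 km
B: 99.4229 km
C: 104.6678 km
D: 52.3764 km
E: 180.5740 km
F: 149.1395 km
G: 98.7645 km
H: 126.2653 km
I: 174.5545 km
J: 223.3456 km
K: 113.9082 km
Minimum: D at 52.3764 km.

D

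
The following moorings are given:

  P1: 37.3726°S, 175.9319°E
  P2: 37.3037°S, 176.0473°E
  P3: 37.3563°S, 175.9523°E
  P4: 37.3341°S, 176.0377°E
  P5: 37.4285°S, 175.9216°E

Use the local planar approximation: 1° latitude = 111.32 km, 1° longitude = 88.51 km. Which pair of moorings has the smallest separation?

Pairwise distances:
P1–P2: 12.7732 km
P1–P3: 2.5598 km
P1–P4: 10.2985 km
P1–P5: 6.2892 km
P2–P3: 10.2464 km
P2–P4: 3.4892 km
P2–P5: 17.7986 km
P3–P4: 7.9525 km
P3–P5: 8.4842 km
P4–P5: 14.6979 km
Closest pair: P1–P3 at 2.5598 km.

P1 and P3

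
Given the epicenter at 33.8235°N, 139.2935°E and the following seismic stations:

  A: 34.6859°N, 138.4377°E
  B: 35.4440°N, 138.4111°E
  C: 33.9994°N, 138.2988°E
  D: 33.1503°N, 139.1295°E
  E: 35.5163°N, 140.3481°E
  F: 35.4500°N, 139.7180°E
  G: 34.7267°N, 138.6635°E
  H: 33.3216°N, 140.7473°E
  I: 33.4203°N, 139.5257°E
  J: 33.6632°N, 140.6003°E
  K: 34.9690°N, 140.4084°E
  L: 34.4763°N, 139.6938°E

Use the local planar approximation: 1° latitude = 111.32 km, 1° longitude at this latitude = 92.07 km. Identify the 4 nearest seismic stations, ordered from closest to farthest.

I, D, L, C

Distances from 33.8235°N, 139.2935°E:
A: √((0.8624·111.32)² + (-0.8558·92.07)²) = √(9216.454662 + 6208.416588) = 124.1969 km
B: √((1.6205·111.32)² + (-0.8824·92.07)²) = √(32542.016883 + 6600.354855) = 197.8443 km
C: √((0.1759·111.32)² + (-0.9947·92.07)²) = √(383.422923 + 8387.268036) = 93.6520 km
D: √((-0.6732·111.32)² + (-0.1640·92.07)²) = √(5616.097126 + 227.994296) = 76.4467 km
E: √((1.6928·111.32)² + (1.0546·92.07)²) = √(35510.574299 + 9427.831681) = 211.9868 km
F: √((1.6265·111.32)² + (0.4245·92.07)²) = √(32783.440602 + 1527.536778) = 185.2322 km
G: √((0.9032·111.32)² + (-0.6300·92.07)²) = √(10109.140980 + 3364.475617) = 116.0759 km
H: √((-0.5019·111.32)² + (1.4538·92.07)²) = √(3121.625406 + 17916.188180) = 145.0442 km
I: √((-0.4032·111.32)² + (0.2322·92.07)²) = √(2014.593564 + 457.046847) = 49.7156 km
J: √((-0.1603·111.32)² + (1.3068·92.07)²) = √(318.429606 + 14476.198777) = 121.6332 km
K: √((1.1455·111.32)² + (1.1149·92.07)²) = √(16260.600591 + 10536.784969) = 163.6991 km
L: √((0.6528·111.32)² + (0.4003·92.07)²) = √(5280.884717 + 1358.336799) = 81.4814 km
Sorted: I (49.7156 km) < D (76.4467 km) < L (81.4814 km) < C (93.6520 km) < G (116.0759 km) < J (121.6332 km) < …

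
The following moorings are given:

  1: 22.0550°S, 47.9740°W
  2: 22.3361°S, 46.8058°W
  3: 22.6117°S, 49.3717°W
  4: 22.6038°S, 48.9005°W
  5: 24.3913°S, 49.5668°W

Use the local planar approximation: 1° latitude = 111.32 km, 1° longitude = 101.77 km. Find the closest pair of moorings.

Pairwise distances:
1–2: 122.9369 km
1–3: 155.1575 km
1–4: 112.3515 km
1–5: 306.4575 km
2–3: 262.9277 km
2–4: 215.2505 km
2–5: 362.3482 km
3–4: 47.9621 km
3–5: 199.0976 km
4–5: 210.2212 km
Closest pair: 3–4 at 47.9621 km.

3 and 4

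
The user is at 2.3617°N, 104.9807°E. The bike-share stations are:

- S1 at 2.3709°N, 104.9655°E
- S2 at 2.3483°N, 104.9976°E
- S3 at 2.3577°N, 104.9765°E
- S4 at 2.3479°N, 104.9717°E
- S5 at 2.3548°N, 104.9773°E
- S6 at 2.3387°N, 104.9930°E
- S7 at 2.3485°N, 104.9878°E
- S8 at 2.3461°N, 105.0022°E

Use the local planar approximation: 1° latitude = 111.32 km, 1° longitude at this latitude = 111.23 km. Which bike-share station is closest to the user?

S3

Distances from 2.3617°N, 104.9807°E:
S1: 1.9767 km
S2: 2.3997 km
S3: 0.6454 km
S4: 1.8336 km
S5: 0.8562 km
S6: 2.9030 km
S7: 1.6682 km
S8: 2.9555 km
Minimum: S3 at 0.6454 km.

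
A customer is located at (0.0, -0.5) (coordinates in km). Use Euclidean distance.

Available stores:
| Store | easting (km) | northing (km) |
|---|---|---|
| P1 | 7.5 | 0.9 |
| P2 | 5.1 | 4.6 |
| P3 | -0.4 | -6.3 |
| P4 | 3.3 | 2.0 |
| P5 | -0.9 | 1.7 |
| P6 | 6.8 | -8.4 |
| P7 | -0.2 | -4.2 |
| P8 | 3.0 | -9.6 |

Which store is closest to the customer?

Distances from (0.0, -0.5):
P1: 7.6 km
P2: 7.2 km
P3: 5.8 km
P4: 4.1 km
P5: 2.4 km
P6: 10.4 km
P7: 3.7 km
P8: 9.6 km
Minimum: P5 at 2.4 km.

P5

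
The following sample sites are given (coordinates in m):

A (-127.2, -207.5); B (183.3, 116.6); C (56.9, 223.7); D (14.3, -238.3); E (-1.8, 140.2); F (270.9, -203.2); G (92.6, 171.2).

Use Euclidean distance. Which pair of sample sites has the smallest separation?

C and G

Pairwise distances:
A–B: √((310.5)² + (324.1)²) = √(96410.250 + 105040.810) = 448.8 m
A–C: √((184.1)² + (431.2)²) = √(33892.810 + 185933.440) = 468.9 m
A–D: √((141.5)² + (-30.8)²) = √(20022.250 + 948.640) = 144.8 m
A–E: √((125.4)² + (347.7)²) = √(15725.160 + 120895.290) = 369.6 m
A–F: √((398.1)² + (4.3)²) = √(158483.610 + 18.490) = 398.1 m
A–G: √((219.8)² + (378.7)²) = √(48312.040 + 143413.690) = 437.9 m
B–C: √((-126.4)² + (107.1)²) = √(15976.960 + 11470.410) = 165.7 m
B–D: √((-169.0)² + (-354.9)²) = √(28561.000 + 125954.010) = 393.1 m
B–E: √((-185.1)² + (23.6)²) = √(34262.010 + 556.960) = 186.6 m
B–F: √((87.6)² + (-319.8)²) = √(7673.760 + 102272.040) = 331.6 m
B–G: √((-90.7)² + (54.6)²) = √(8226.490 + 2981.160) = 105.9 m
C–D: √((-42.6)² + (-462.0)²) = √(1814.760 + 213444.000) = 464.0 m
C–E: √((-58.7)² + (-83.5)²) = √(3445.690 + 6972.250) = 102.1 m
C–F: √((214.0)² + (-426.9)²) = √(45796.000 + 182243.610) = 477.5 m
C–G: √((35.7)² + (-52.5)²) = √(1274.490 + 2756.250) = 63.5 m
D–E: √((-16.1)² + (378.5)²) = √(259.210 + 143262.250) = 378.8 m
D–F: √((256.6)² + (35.1)²) = √(65843.560 + 1232.010) = 259.0 m
D–G: √((78.3)² + (409.5)²) = √(6130.890 + 167690.250) = 416.9 m
E–F: √((272.7)² + (-343.4)²) = √(74365.290 + 117923.560) = 438.5 m
E–G: √((94.4)² + (31.0)²) = √(8911.360 + 961.000) = 99.4 m
F–G: √((-178.3)² + (374.4)²) = √(31790.890 + 140175.360) = 414.7 m
Closest pair: C–G at 63.5 m.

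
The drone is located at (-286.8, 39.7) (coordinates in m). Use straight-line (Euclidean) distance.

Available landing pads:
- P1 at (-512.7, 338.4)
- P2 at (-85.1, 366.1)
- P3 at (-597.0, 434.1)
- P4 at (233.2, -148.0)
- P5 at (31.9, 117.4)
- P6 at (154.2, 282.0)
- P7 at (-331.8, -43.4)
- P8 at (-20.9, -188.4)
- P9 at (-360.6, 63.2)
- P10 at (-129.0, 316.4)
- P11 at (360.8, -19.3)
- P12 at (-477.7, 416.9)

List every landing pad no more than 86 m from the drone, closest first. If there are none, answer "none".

P9

Distances from (-286.8, 39.7):
P1: √((-225.9)² + (298.7)²) = √(51030.810 + 89221.690) = 374.5 m
P2: √((201.7)² + (326.4)²) = √(40682.890 + 106536.960) = 383.7 m
P3: √((-310.2)² + (394.4)²) = √(96224.040 + 155551.360) = 501.8 m
P4: √((520.0)² + (-187.7)²) = √(270400.000 + 35231.290) = 552.8 m
P5: √((318.7)² + (77.7)²) = √(101569.690 + 6037.290) = 328.0 m
P6: √((441.0)² + (242.3)²) = √(194481.000 + 58709.290) = 503.2 m
P7: √((-45.0)² + (-83.1)²) = √(2025.000 + 6905.610) = 94.5 m
P8: √((265.9)² + (-228.1)²) = √(70702.810 + 52029.610) = 350.3 m
P9: √((-73.8)² + (23.5)²) = √(5446.440 + 552.250) = 77.5 m
P10: √((157.8)² + (276.7)²) = √(24900.840 + 76562.890) = 318.5 m
P11: √((647.6)² + (-59.0)²) = √(419385.760 + 3481.000) = 650.3 m
P12: √((-190.9)² + (377.2)²) = √(36442.810 + 142279.840) = 422.8 m
Threshold 86 m: P9 (77.5 m) is within range.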